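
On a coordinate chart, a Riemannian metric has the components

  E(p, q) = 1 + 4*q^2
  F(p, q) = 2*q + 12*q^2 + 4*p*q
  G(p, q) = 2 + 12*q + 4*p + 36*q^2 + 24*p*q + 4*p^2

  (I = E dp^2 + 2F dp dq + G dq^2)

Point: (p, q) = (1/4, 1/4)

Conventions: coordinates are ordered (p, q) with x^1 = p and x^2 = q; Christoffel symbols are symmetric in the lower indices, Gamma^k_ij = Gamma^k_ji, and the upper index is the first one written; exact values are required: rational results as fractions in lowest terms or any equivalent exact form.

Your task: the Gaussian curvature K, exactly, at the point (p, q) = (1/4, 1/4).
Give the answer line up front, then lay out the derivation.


Answer: K = -64/1681

E = 5/4, F = 3/2, G = 10, EG - F^2 = 41/4 at the point
E_p = 0, E_q = 2, F_p = 1, F_q = 9, G_p = 12, G_q = 36
E_qq = 8, F_pq = 4, G_pp = 8
By Brioschi, K is (det M1 - det M2) divided by (EG - F^2) squared.
M1 = [[-E_qq/2 + F_pq - G_pp/2, E_p/2, F_p - E_q/2], [F_q - G_p/2, E, F], [G_q/2, F, G]] = [[-4, 0, 0], [3, 5/4, 3/2], [18, 3/2, 10]]; det M1 = -41
M2 = [[0, E_q/2, G_p/2], [E_q/2, E, F], [G_p/2, F, G]] = [[0, 1, 6], [1, 5/4, 3/2], [6, 3/2, 10]]; det M2 = -37
det M1 - det M2 = -4; K = -4 / (41/4)^2 = -64/1681


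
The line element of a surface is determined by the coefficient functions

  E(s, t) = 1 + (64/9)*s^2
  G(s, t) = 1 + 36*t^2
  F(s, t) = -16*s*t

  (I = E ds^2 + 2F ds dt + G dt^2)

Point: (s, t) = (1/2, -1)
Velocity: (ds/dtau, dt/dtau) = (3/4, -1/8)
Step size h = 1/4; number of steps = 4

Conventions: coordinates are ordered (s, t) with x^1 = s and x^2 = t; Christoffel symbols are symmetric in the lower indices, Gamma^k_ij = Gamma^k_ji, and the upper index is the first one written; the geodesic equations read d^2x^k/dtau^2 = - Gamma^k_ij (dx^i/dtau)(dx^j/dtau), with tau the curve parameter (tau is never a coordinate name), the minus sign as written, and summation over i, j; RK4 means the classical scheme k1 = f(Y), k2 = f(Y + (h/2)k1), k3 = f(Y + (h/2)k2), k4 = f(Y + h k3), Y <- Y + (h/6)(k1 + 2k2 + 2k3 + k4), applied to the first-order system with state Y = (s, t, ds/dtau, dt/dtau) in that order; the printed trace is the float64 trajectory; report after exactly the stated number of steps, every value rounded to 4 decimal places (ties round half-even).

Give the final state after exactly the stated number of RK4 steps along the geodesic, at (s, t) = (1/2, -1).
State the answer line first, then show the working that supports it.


Answer: s = 1.2241, t = -1.2112, ds/dtau = 0.6995, dt/dtau = -0.2766

f(Y) = (ds/dtau, dt/dtau, -Gamma^s_ij Y'^i Y'^j, -Gamma^t_ij Y'^i Y'^j) with the Gammas evaluated at the stage position; h = 0.250000; intermediate values shown to 6 dp
step 0: s = 0.5000, t = -1.0000, ds/dtau = 0.7500, dt/dtau = -0.1250
step 1:
  k1: at (s, t) = (0.500000, -1.000000), (ds/dtau, dt/dtau) = (0.750000, -0.125000); Gamma_sss = 0.091691, Gamma_sst = 0.000000, Gamma_stt = -0.206304, Gamma_tss = 0.412607, Gamma_tst = 0.000000, Gamma_ttt = -0.928367; k1 = (0.750000, -0.125000, -0.048352, -0.217586)
  k2: at (s, t) = (0.593750, -1.015625), (ds/dtau, dt/dtau) = (0.743956, -0.152198); Gamma_sss = 0.103891, Gamma_sst = 0.000000, Gamma_stt = -0.233756, Gamma_tss = 0.399845, Gamma_tst = 0.000000, Gamma_ttt = -0.899652; k2 = (0.743956, -0.152198, -0.052086, -0.200463)
  k3: at (s, t) = (0.592994, -1.019025), (ds/dtau, dt/dtau) = (0.743489, -0.150058); Gamma_sss = 0.103143, Gamma_sst = 0.000000, Gamma_stt = -0.232073, Gamma_tss = 0.398803, Gamma_tst = 0.000000, Gamma_ttt = -0.897306; k3 = (0.743489, -0.150058, -0.051790, -0.200244)
  k4: at (s, t) = (0.685872, -1.037514), (ds/dtau, dt/dtau) = (0.737053, -0.175061); Gamma_sss = 0.113171, Gamma_sst = 0.000000, Gamma_stt = -0.254634, Gamma_tss = 0.385184, Gamma_tst = 0.000000, Gamma_ttt = -0.866663; k4 = (0.737053, -0.175061, -0.053676, -0.182690)
  Y <- Y + (h/6)(k1 + 2k2 + 2k3 + k4): s = 0.6859, t = -1.0377, ds/dtau = 0.7371, dt/dtau = -0.1751
step 2:
  k1: at (s, t) = (0.685914, -1.037691), (ds/dtau, dt/dtau) = (0.737093, -0.175070); Gamma_sss = 0.113142, Gamma_sst = 0.000000, Gamma_stt = -0.254570, Gamma_tss = 0.385128, Gamma_tst = 0.000000, Gamma_ttt = -0.866538; k1 = (0.737093, -0.175070, -0.053668, -0.182683)
  k2: at (s, t) = (0.778051, -1.059574), (ds/dtau, dt/dtau) = (0.730384, -0.197906); Gamma_sss = 0.121010, Gamma_sst = 0.000000, Gamma_stt = -0.272272, Gamma_tss = 0.370789, Gamma_tst = 0.000000, Gamma_ttt = -0.834275; k2 = (0.730384, -0.197906, -0.053890, -0.165126)
  k3: at (s, t) = (0.777212, -1.062429), (ds/dtau, dt/dtau) = (0.730356, -0.195711); Gamma_sss = 0.120330, Gamma_sst = 0.000000, Gamma_stt = -0.270743, Gamma_tss = 0.370098, Gamma_tst = 0.000000, Gamma_ttt = -0.832720; k3 = (0.730356, -0.195711, -0.053816, -0.165522)
  k4: at (s, t) = (0.868503, -1.086618), (ds/dtau, dt/dtau) = (0.723638, -0.216451); Gamma_sss = 0.126375, Gamma_sst = 0.000000, Gamma_stt = -0.284344, Gamma_tss = 0.355754, Gamma_tst = 0.000000, Gamma_ttt = -0.800447; k4 = (0.723638, -0.216451, -0.052855, -0.148790)
  Y <- Y + (h/6)(k1 + 2k2 + 2k3 + k4): s = 0.8685, t = -1.0868, ds/dtau = 0.7237, dt/dtau = -0.2164
step 3:
  k1: at (s, t) = (0.868506, -1.086805), (ds/dtau, dt/dtau) = (0.723679, -0.216436); Gamma_sss = 0.126338, Gamma_sst = 0.000000, Gamma_stt = -0.284260, Gamma_tss = 0.355709, Gamma_tst = 0.000000, Gamma_ttt = -0.800345; k1 = (0.723679, -0.216436, -0.052848, -0.148797)
  k2: at (s, t) = (0.958966, -1.113860), (ds/dtau, dt/dtau) = (0.717072, -0.235035); Gamma_sss = 0.130628, Gamma_sst = 0.000000, Gamma_stt = -0.293913, Gamma_tss = 0.341386, Gamma_tst = 0.000000, Gamma_ttt = -0.768119; k2 = (0.717072, -0.235035, -0.050932, -0.133106)
  k3: at (s, t) = (0.958140, -1.116185), (ds/dtau, dt/dtau) = (0.717312, -0.233074); Gamma_sss = 0.130078, Gamma_sst = 0.000000, Gamma_stt = -0.292676, Gamma_tss = 0.340953, Gamma_tst = 0.000000, Gamma_ttt = -0.767145; k3 = (0.717312, -0.233074, -0.051031, -0.133759)
  k4: at (s, t) = (1.047834, -1.145074), (ds/dtau, dt/dtau) = (0.710921, -0.249875); Gamma_sss = 0.133033, Gamma_sst = 0.000000, Gamma_stt = -0.299324, Gamma_tss = 0.327102, Gamma_tst = 0.000000, Gamma_ttt = -0.735979; k4 = (0.710921, -0.249875, -0.048547, -0.119367)
  Y <- Y + (h/6)(k1 + 2k2 + 2k3 + k4): s = 1.0478, t = -1.1452, ds/dtau = 0.7110, dt/dtau = -0.2498
step 4:
  k1: at (s, t) = (1.047813, -1.145244), (ds/dtau, dt/dtau) = (0.710957, -0.249848); Gamma_sss = 0.132998, Gamma_sst = 0.000000, Gamma_stt = -0.299245, Gamma_tss = 0.327070, Gamma_tst = 0.000000, Gamma_ttt = -0.735908; k1 = (0.710957, -0.249848, -0.048545, -0.119382)
  k2: at (s, t) = (1.136683, -1.176475), (ds/dtau, dt/dtau) = (0.704889, -0.264771); Gamma_sss = 0.134684, Gamma_sst = 0.000000, Gamma_stt = -0.303038, Gamma_tss = 0.313647, Gamma_tst = 0.000000, Gamma_ttt = -0.705705; k2 = (0.704889, -0.264771, -0.045676, -0.106369)
  k3: at (s, t) = (1.135925, -1.178340), (ds/dtau, dt/dtau) = (0.705247, -0.263144); Gamma_sss = 0.134267, Gamma_sst = 0.000000, Gamma_stt = -0.302102, Gamma_tss = 0.313382, Gamma_tst = 0.000000, Gamma_ttt = -0.705111; k3 = (0.705247, -0.263144, -0.045862, -0.107043)
  k4: at (s, t) = (1.224125, -1.211030), (ds/dtau, dt/dtau) = (0.699491, -0.276609); Gamma_sss = 0.135057, Gamma_sst = 0.000000, Gamma_stt = -0.303879, Gamma_tss = 0.300628, Gamma_tst = 0.000000, Gamma_ttt = -0.676414; k4 = (0.699491, -0.276609, -0.042831, -0.095340)
  Y <- Y + (h/6)(k1 + 2k2 + 2k3 + k4): s = 1.2241, t = -1.2112, ds/dtau = 0.6995, dt/dtau = -0.2766


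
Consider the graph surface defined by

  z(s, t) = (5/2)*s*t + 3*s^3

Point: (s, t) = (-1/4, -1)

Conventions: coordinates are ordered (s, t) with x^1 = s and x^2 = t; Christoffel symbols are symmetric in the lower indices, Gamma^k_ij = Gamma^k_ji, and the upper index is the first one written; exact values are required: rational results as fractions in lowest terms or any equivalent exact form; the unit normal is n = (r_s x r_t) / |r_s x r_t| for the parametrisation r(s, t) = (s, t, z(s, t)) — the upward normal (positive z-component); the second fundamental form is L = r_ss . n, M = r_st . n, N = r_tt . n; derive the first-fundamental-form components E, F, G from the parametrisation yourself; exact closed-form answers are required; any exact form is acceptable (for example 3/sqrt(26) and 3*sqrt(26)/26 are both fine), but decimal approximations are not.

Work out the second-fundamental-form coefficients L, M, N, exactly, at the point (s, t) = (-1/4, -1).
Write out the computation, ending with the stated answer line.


z_s = -31/16, z_t = -5/8, z_ss = -9/2, z_st = 5/2, z_tt = 0
E = 1217/256, F = 155/128, G = 89/64; answer radicand W^2 = 1317/256
unnormalised second-form numerators: l = -9/2, m = 5/2, n = 0; L = l/sqrt(1317/256), and similarly M = m/sqrt(W^2), N = n/sqrt(W^2)

Answer: L = -24*sqrt(1317)/439, M = 40*sqrt(1317)/1317, N = 0


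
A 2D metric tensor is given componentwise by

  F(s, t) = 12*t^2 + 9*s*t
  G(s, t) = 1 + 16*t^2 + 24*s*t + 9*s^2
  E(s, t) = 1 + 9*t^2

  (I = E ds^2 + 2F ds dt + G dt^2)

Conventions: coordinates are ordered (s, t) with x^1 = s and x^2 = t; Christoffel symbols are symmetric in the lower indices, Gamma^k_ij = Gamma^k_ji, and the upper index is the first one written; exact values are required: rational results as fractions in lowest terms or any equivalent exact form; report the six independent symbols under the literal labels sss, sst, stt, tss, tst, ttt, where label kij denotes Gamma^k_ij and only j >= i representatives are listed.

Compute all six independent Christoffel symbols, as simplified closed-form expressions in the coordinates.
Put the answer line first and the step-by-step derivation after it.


Answer: Gamma_sss = 0, Gamma_sst = 9*t/(9*s^2 + 24*s*t + 25*t^2 + 1), Gamma_stt = 12*t/(9*s^2 + 24*s*t + 25*t^2 + 1), Gamma_tss = 0, Gamma_tst = (9*s + 12*t)/(9*s^2 + 24*s*t + 25*t^2 + 1), Gamma_ttt = (12*s + 16*t)/(9*s^2 + 24*s*t + 25*t^2 + 1)

E = 1 + 9*t^2; F = 12*t^2 + 9*s*t; G = 1 + 16*t^2 + 24*s*t + 9*s^2
Gamma^k_ij = (1/2) g^{kl} (d_i g_jl + d_j g_il - d_l g_ij), with g^inv = (1/(EG-F^2)) [[G, -F], [-F, E]]
first partials: E_s = 0, E_t = 18*t, F_s = 9*t, F_t = 24*t + 9*s, G_s = 24*t + 18*s, G_t = 32*t + 24*s
D = EG - F^2 = 1 + 25*t^2 + 24*s*t + 9*s^2
expanded: Gamma^s_ss = (G E_s - 2F F_s + F E_t)/(2D), Gamma^s_st = (G E_t - F G_s)/(2D), Gamma^s_tt = (2G F_t - G G_s - F G_t)/(2D), Gamma^t_ss = (2E F_s - E E_t - F E_s)/(2D), Gamma^t_st = (E G_s - F E_t)/(2D), Gamma^t_tt = (E G_t - 2F F_t + F G_s)/(2D); substitute and cancel common factors


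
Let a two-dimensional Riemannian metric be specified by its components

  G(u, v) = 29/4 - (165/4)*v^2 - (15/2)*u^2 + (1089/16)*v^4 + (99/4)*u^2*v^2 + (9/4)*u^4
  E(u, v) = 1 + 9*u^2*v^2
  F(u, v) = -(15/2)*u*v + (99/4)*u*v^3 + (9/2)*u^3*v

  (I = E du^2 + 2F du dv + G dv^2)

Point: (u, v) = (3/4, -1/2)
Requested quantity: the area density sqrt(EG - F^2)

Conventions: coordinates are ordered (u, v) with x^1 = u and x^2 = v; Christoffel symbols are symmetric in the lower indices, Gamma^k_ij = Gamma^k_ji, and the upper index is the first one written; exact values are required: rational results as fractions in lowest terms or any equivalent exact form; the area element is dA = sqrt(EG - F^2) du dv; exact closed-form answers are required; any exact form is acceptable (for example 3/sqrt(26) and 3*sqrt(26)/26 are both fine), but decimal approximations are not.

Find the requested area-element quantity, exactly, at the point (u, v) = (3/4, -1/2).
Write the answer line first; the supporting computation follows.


Answer: sqrt(EG - F^2) = sqrt(2489)/32

E = 145/64, F = -117/256, G = 1193/1024; EG - F^2 = 2489/1024


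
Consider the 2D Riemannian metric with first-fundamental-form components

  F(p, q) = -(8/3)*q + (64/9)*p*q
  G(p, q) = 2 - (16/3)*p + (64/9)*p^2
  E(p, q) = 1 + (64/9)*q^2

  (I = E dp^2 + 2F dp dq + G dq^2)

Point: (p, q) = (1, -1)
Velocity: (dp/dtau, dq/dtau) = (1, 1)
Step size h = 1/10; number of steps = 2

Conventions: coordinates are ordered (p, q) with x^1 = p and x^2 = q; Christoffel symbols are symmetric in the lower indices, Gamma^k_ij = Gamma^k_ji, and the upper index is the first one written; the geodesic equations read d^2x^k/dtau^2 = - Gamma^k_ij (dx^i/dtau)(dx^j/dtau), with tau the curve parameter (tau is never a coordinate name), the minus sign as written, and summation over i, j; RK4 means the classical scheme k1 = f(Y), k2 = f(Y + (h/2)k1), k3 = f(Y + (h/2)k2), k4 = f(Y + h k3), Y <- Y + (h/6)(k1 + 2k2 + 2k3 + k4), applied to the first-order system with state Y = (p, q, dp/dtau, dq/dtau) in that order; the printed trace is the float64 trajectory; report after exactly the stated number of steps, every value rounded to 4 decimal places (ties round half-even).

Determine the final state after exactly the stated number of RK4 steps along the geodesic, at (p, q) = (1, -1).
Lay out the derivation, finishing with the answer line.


f(Y) = (dp/dtau, dq/dtau, -Gamma^p_ij Y'^i Y'^j, -Gamma^q_ij Y'^i Y'^j) with the Gammas evaluated at the stage position; h = 0.100000; intermediate values shown to 6 dp
step 0: p = 1.0000, q = -1.0000, dp/dtau = 1.0000, dq/dtau = 1.0000
step 1:
  k1: at (p, q) = (1.000000, -1.000000), (dp/dtau, dq/dtau) = (1.000000, 1.000000); Gamma_ppp = 0.000000, Gamma_ppq = -0.653061, Gamma_pqq = 0.000000, Gamma_qpp = 0.000000, Gamma_qpq = 0.408163, Gamma_qqq = 0.000000; k1 = (1.000000, 1.000000, 1.306122, -0.816327)
  k2: at (p, q) = (1.050000, -0.950000), (dp/dtau, dq/dtau) = (1.065306, 0.959184); Gamma_ppp = 0.000000, Gamma_ppq = -0.633862, Gamma_pqq = 0.000000, Gamma_qpp = 0.000000, Gamma_qpq = 0.450375, Gamma_qqq = 0.000000; k2 = (1.065306, 0.959184, 1.295390, -0.920409)
  k3: at (p, q) = (1.053265, -0.952041), (dp/dtau, dq/dtau) = (1.064770, 0.953980); Gamma_ppp = 0.000000, Gamma_ppq = -0.631725, Gamma_pqq = 0.000000, Gamma_qpp = 0.000000, Gamma_qpq = 0.450061, Gamma_qqq = 0.000000; k3 = (1.064770, 0.953980, 1.283372, -0.914316)
  k4: at (p, q) = (1.106477, -0.904602), (dp/dtau, dq/dtau) = (1.128337, 0.908568); Gamma_ppp = 0.000000, Gamma_ppq = -0.605495, Gamma_pqq = 0.000000, Gamma_qpp = 0.000000, Gamma_qpq = 0.489614, Gamma_qqq = 0.000000; k4 = (1.128337, 0.908568, 1.241472, -1.003876)
  Y <- Y + (h/6)(k1 + 2k2 + 2k3 + k4): p = 1.1065, q = -0.9044, dp/dtau = 1.1284, dq/dtau = 0.9085
step 2:
  k1: at (p, q) = (1.106475, -0.904418), (dp/dtau, dq/dtau) = (1.128419, 0.908506); Gamma_ppp = 0.000000, Gamma_ppq = -0.605508, Gamma_pqq = 0.000000, Gamma_qpp = 0.000000, Gamma_qpq = 0.489722, Gamma_qqq = 0.000000; k1 = (1.128419, 0.908506, 1.241503, -1.004101)
  k2: at (p, q) = (1.162896, -0.858993), (dp/dtau, dq/dtau) = (1.190494, 0.858301); Gamma_ppp = 0.000000, Gamma_ppq = -0.572939, Gamma_pqq = 0.000000, Gamma_qpp = 0.000000, Gamma_qpq = 0.525518, Gamma_qqq = 0.000000; k2 = (1.190494, 0.858301, 1.170861, -1.073951)
  k3: at (p, q) = (1.165999, -0.861503), (dp/dtau, dq/dtau) = (1.186962, 0.854808); Gamma_ppp = 0.000000, Gamma_ppq = -0.571102, Gamma_pqq = 0.000000, Gamma_qpp = 0.000000, Gamma_qpq = 0.524364, Gamma_qqq = 0.000000; k3 = (1.186962, 0.854808, 1.158908, -1.064065)
  k4: at (p, q) = (1.225171, -0.818938), (dp/dtau, dq/dtau) = (1.244309, 0.802099); Gamma_ppp = 0.000000, Gamma_ppq = -0.533832, Gamma_pqq = 0.000000, Gamma_qpp = 0.000000, Gamma_qpq = 0.554191, Gamma_qqq = 0.000000; k4 = (1.244309, 0.802099, 1.065592, -1.106232)
  Y <- Y + (h/6)(k1 + 2k2 + 2k3 + k4): p = 1.2253, q = -0.8188, dp/dtau = 1.2445, dq/dtau = 0.8021

Answer: p = 1.2253, q = -0.8188, dp/dtau = 1.2445, dq/dtau = 0.8021


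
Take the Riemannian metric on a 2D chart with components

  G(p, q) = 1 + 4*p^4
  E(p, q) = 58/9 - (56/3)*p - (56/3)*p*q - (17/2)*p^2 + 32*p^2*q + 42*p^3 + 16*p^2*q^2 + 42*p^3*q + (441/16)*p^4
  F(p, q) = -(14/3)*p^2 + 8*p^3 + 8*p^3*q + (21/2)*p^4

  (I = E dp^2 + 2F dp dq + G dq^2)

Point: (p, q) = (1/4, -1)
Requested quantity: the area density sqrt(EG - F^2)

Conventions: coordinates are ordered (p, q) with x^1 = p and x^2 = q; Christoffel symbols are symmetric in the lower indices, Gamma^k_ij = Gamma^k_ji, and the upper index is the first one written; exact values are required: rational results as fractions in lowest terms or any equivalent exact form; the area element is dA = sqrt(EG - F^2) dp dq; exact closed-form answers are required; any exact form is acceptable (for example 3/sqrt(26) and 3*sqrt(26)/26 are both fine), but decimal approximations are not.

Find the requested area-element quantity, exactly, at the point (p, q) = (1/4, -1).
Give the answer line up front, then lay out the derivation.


Answer: sqrt(EG - F^2) = sqrt(185665)/192

E = 185089/36864, F = -385/1536, G = 65/64; EG - F^2 = 185665/36864


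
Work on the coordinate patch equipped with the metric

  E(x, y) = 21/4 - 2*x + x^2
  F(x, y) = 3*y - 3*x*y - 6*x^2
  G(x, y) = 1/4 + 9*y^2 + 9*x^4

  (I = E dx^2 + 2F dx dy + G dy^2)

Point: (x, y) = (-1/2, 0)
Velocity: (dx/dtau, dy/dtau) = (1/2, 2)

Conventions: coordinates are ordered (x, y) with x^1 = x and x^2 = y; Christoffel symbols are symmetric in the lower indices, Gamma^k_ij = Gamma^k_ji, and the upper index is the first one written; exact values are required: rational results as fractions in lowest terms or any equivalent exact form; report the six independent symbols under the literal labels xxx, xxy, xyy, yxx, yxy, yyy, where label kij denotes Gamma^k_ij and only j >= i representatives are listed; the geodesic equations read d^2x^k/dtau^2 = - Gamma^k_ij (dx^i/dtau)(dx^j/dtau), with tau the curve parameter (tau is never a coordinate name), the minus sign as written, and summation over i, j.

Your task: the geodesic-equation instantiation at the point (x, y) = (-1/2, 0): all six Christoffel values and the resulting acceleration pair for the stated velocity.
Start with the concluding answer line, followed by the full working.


Answer: Gamma_xxx = 249/97, Gamma_xxy = -108/97, Gamma_xyy = 351/194, Gamma_yxx = 1176/97, Gamma_yxy = -468/97, Gamma_yyy = 324/97; accelerations (d^2x/dtau^2, d^2y/dtau^2) = (-2193/388, -654/97)

E = 13/2, F = -3/2, G = 13/16 at the point
E_x = -3, E_y = 0, F_x = 6, F_y = 9/2, G_x = -9/2, G_y = 0
EG - F^2 = 97/32;  g^inv = (32/97) * [[13/16, 3/2], [3/2, 13/2]]
first-kind symbols [ij,l] = (1/2)(d_i g_jl + d_j g_il - d_l g_ij): [xx,x] = E_x/2 = -3/2, [xx,y] = F_x - E_y/2 = 6, [xy,x] = E_y/2 = 0, [xy,y] = G_x/2 = -9/4, [yy,x] = F_y - G_x/2 = 27/4, [yy,y] = G_y/2 = 0
Gamma^x_ij = (G*[ij,x] - F*[ij,y])/(EG - F^2), Gamma^y_ij = (E*[ij,y] - F*[ij,x])/(EG - F^2)
Gamma_xxx = 249/97, Gamma_xxy = -108/97, Gamma_xyy = 351/194, Gamma_yxx = 1176/97, Gamma_yxy = -468/97, Gamma_yyy = 324/97
d^2x/dtau^2 = -(Gamma_xxx*(1/2)^2 + 2*Gamma_xxy*(1/2)*(2) + Gamma_xyy*(2)^2) = -2193/388
d^2y/dtau^2 = -(Gamma_yxx*(1/2)^2 + 2*Gamma_yxy*(1/2)*(2) + Gamma_yyy*(2)^2) = -654/97


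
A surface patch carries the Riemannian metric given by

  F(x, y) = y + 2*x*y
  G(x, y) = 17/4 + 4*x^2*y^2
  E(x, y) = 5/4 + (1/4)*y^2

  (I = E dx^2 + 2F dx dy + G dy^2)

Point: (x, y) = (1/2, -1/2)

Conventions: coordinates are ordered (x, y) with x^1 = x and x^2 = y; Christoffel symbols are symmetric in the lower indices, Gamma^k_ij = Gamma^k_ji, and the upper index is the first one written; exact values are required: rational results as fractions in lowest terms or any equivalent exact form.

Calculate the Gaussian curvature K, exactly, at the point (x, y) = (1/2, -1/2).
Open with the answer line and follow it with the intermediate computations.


Answer: K = 4804/24649

E = 21/16, F = -1, G = 9/2, EG - F^2 = 157/32 at the point
E_x = 0, E_y = -1/4, F_x = -1, F_y = 2, G_x = 1, G_y = -1
E_yy = 1/2, F_xy = 2, G_xx = 2
By Brioschi, K is (det M1 - det M2) divided by (EG - F^2) squared.
M1 = [[-E_yy/2 + F_xy - G_xx/2, E_x/2, F_x - E_y/2], [F_y - G_x/2, E, F], [G_y/2, F, G]] = [[3/4, 0, -7/8], [3/2, 21/16, -1], [-1/2, -1, 9/2]]; det M1 = 1131/256
M2 = [[0, E_y/2, G_x/2], [E_y/2, E, F], [G_x/2, F, G]] = [[0, -1/8, 1/2], [-1/8, 21/16, -1], [1/2, -1, 9/2]]; det M2 = -35/128
det M1 - det M2 = 1201/256; K = 1201/256 / (157/32)^2 = 4804/24649


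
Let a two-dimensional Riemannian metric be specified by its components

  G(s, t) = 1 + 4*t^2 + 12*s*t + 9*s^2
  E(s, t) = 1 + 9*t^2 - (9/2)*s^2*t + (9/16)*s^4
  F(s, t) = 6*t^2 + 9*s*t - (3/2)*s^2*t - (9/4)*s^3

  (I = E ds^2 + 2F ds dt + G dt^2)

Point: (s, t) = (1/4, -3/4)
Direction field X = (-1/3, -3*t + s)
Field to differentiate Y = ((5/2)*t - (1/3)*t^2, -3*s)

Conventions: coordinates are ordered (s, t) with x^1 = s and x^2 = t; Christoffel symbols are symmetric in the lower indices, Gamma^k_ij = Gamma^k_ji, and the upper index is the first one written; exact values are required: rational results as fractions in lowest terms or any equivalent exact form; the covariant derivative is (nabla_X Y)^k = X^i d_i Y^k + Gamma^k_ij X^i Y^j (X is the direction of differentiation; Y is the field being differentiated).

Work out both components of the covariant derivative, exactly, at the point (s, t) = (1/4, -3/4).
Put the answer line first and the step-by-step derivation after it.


Answer: (nabla_X Y)^s = 386247/28009, (nabla_X Y)^t = 85537/28009

E = 25705/4096, F = 441/256, G = 25/16 at the point
E_s = 441/256, E_t = -441/32, F_s = -423/64, F_t = -219/32, G_s = -9/2, G_t = -3
EG - F^2 = 28009/4096;  g^inv = (4096/28009) * [[25/16, -441/256], [-441/256, 25705/4096]]
first-kind symbols [ij,l] = (1/2)(d_i g_jl + d_j g_il - d_l g_ij): [ss,s] = E_s/2 = 441/512, [ss,t] = F_s - E_t/2 = 9/32, [st,s] = E_t/2 = -441/64, [st,t] = G_s/2 = -9/4, [tt,s] = F_t - G_s/2 = -147/32, [tt,t] = G_t/2 = -3/2
Gamma^s_ij = (G*[ij,s] - F*[ij,t])/(EG - F^2), Gamma^t_ij = (E*[ij,t] - F*[ij,s])/(EG - F^2)
Gamma_sss = 3528/28009, Gamma_sst = -28224/28009, Gamma_stt = -18816/28009, Gamma_tss = 1152/28009, Gamma_tst = -9216/28009, Gamma_ttt = -6144/28009
X = (-1/3, 5/2), Y = (-33/16, -3/4) at the point


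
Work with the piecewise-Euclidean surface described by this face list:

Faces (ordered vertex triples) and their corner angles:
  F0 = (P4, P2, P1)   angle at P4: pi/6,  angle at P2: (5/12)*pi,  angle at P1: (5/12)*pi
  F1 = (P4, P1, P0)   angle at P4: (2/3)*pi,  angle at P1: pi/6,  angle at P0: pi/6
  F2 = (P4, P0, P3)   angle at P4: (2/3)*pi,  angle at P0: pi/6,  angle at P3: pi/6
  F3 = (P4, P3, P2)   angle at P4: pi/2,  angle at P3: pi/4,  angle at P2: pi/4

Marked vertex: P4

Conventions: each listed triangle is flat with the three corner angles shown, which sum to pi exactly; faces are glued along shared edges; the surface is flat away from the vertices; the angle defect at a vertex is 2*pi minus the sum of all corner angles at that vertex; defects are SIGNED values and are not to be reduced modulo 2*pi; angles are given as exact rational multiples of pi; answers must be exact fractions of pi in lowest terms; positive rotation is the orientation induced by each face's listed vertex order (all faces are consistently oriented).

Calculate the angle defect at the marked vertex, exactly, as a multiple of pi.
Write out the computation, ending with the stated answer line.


Sum of corner angles at P4: 2*pi
defect = 2*pi - 2*pi

Answer: defect(P4) = 0


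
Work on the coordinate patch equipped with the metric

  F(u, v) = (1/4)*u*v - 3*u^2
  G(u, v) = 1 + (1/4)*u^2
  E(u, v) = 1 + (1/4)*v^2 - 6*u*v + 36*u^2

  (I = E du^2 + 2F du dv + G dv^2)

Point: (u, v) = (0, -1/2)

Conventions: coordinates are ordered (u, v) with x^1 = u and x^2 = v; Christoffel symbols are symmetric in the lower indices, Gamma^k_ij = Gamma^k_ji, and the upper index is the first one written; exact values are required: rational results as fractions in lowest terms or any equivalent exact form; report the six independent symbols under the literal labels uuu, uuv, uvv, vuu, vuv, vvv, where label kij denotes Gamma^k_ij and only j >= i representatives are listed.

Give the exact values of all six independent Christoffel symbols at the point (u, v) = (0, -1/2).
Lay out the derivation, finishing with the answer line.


E = 17/16, F = 0, G = 1 at the point
E_u = 3, E_v = -1/4, F_u = -1/8, F_v = 0, G_u = 0, G_v = 0
EG - F^2 = 17/16;  g^inv = (16/17) * [[1, 0], [0, 17/16]]
first-kind symbols [ij,l] = (1/2)(d_i g_jl + d_j g_il - d_l g_ij): [uu,u] = E_u/2 = 3/2, [uu,v] = F_u - E_v/2 = 0, [uv,u] = E_v/2 = -1/8, [uv,v] = G_u/2 = 0, [vv,u] = F_v - G_u/2 = 0, [vv,v] = G_v/2 = 0
Gamma^u_ij = (G*[ij,u] - F*[ij,v])/(EG - F^2), Gamma^v_ij = (E*[ij,v] - F*[ij,u])/(EG - F^2)

Answer: Gamma_uuu = 24/17, Gamma_uuv = -2/17, Gamma_uvv = 0, Gamma_vuu = 0, Gamma_vuv = 0, Gamma_vvv = 0


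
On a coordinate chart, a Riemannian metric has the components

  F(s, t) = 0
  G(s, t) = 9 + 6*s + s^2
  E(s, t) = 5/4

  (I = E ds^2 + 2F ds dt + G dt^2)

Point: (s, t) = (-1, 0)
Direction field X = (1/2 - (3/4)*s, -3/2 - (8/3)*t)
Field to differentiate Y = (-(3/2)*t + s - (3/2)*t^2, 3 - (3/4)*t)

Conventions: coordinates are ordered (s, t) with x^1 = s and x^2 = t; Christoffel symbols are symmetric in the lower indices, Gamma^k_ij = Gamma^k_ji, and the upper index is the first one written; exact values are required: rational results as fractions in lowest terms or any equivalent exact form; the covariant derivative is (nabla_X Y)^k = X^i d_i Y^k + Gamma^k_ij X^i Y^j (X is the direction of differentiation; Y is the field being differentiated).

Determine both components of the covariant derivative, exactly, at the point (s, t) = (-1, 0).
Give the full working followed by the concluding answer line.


E = 5/4, F = 0, G = 4 at the point
E_s = 0, E_t = 0, F_s = 0, F_t = 0, G_s = 4, G_t = 0
EG - F^2 = 5;  g^inv = (1/5) * [[4, 0], [0, 5/4]]
first-kind symbols [ij,l] = (1/2)(d_i g_jl + d_j g_il - d_l g_ij): [ss,s] = E_s/2 = 0, [ss,t] = F_s - E_t/2 = 0, [st,s] = E_t/2 = 0, [st,t] = G_s/2 = 2, [tt,s] = F_t - G_s/2 = -2, [tt,t] = G_t/2 = 0
Gamma^s_ij = (G*[ij,s] - F*[ij,t])/(EG - F^2), Gamma^t_ij = (E*[ij,t] - F*[ij,s])/(EG - F^2)
Gamma_sss = 0, Gamma_sst = 0, Gamma_stt = -8/5, Gamma_tss = 0, Gamma_tst = 1/2, Gamma_ttt = 0
X = (5/4, -3/2), Y = (-1, 3) at the point

Answer: (nabla_X Y)^s = 107/10, (nabla_X Y)^t = 15/4


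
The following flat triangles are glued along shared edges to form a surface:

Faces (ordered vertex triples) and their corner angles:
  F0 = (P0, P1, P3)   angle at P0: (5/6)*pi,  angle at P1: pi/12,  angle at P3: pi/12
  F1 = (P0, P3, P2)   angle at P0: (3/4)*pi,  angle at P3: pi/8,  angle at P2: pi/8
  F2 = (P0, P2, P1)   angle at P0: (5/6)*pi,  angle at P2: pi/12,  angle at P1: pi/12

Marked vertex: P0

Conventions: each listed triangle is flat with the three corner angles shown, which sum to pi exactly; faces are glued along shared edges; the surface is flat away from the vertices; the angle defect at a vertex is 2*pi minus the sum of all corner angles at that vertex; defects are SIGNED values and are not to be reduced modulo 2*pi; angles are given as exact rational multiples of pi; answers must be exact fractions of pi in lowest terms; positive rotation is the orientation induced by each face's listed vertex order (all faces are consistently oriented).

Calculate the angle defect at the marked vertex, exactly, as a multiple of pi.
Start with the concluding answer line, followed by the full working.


Answer: defect(P0) = (-5/12)*pi

Sum of corner angles at P0: (29/12)*pi
defect = 2*pi - (29/12)*pi


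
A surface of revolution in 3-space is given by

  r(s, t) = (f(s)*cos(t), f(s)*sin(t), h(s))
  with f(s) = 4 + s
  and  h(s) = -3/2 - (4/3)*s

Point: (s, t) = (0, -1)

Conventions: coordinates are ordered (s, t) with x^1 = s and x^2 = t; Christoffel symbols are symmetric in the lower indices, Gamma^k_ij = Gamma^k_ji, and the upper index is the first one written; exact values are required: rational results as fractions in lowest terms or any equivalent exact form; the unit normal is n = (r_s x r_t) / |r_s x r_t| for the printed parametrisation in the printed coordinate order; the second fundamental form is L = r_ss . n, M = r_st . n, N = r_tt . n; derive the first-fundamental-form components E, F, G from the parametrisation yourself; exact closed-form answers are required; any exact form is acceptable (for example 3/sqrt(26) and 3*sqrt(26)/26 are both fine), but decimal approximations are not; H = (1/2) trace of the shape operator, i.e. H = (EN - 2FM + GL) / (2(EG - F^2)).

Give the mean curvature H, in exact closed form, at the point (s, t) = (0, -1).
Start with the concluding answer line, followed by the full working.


Answer: H = -1/10

f = 4, f' = 1, f'' = 0, h' = -4/3, h'' = 0
E = 25/9, F = 0, G = 16; answer radicand W^2 = 25/9
unnormalised second-form numerators: l = 0, m = 0, n = -16/3; L = l/sqrt(25/9), and similarly M = m/sqrt(W^2), N = n/sqrt(W^2)
H = (E*n - 2*F*m + G*l) / (2*(EG - F^2)*sqrt(W^2)); E*n - 2*F*m + G*l = -400/27, EG - F^2 = 400/9, so H = (-1/6)/sqrt(25/9)


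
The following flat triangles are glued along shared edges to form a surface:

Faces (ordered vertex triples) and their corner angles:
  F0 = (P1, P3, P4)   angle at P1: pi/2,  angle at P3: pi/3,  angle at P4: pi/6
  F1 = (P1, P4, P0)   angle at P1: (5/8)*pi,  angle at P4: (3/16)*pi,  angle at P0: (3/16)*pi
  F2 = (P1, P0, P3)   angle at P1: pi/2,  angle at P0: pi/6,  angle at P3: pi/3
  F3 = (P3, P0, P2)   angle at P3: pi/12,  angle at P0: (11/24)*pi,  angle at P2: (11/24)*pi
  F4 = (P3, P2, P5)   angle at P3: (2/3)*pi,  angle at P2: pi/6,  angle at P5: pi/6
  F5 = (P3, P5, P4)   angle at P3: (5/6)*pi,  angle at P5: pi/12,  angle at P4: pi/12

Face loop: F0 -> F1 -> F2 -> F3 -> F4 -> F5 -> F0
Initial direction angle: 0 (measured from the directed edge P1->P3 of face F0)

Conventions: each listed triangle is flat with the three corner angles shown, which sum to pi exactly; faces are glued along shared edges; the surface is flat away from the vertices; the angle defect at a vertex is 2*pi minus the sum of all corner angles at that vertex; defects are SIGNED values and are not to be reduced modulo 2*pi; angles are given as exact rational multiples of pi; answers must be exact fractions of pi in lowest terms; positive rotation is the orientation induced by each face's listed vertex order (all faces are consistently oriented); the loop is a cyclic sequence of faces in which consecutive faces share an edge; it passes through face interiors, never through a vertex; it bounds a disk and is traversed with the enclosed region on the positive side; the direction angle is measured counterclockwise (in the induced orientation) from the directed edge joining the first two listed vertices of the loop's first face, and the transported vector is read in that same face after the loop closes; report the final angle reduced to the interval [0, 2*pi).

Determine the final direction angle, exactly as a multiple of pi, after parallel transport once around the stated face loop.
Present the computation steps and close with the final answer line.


enclosed vertex P1: corner angles sum to (13/8)*pi, defect = 2*pi - (13/8)*pi = (3/8)*pi
enclosed vertex P3: corner angles sum to (9/4)*pi, defect = 2*pi - (9/4)*pi = -pi/4
the final direction is the initial angle plus the enclosed defects, taken mod 2*pi in the induced orientation
final angle = 0 + pi/8 = pi/8 (mod 2*pi)

Answer: final direction angle = pi/8


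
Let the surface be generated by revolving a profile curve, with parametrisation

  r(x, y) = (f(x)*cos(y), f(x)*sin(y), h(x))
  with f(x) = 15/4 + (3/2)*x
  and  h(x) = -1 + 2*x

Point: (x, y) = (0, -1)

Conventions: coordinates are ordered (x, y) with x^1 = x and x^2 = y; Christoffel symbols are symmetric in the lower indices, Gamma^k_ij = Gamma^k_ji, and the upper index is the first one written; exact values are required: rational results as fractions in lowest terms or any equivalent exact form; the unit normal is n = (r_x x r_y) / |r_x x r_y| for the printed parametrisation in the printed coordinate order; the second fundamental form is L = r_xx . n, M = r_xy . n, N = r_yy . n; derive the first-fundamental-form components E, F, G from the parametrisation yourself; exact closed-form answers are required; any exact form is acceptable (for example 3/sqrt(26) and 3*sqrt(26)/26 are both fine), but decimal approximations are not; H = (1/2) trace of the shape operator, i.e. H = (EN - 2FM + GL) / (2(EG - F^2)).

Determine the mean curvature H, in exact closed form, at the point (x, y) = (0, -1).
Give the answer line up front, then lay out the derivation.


Answer: H = 8/75

f = 15/4, f' = 3/2, f'' = 0, h' = 2, h'' = 0
E = 25/4, F = 0, G = 225/16; answer radicand W^2 = 25/4
unnormalised second-form numerators: l = 0, m = 0, n = 15/2; L = l/sqrt(25/4), and similarly M = m/sqrt(W^2), N = n/sqrt(W^2)
H = (E*n - 2*F*m + G*l) / (2*(EG - F^2)*sqrt(W^2)); E*n - 2*F*m + G*l = 375/8, EG - F^2 = 5625/64, so H = (4/15)/sqrt(25/4)


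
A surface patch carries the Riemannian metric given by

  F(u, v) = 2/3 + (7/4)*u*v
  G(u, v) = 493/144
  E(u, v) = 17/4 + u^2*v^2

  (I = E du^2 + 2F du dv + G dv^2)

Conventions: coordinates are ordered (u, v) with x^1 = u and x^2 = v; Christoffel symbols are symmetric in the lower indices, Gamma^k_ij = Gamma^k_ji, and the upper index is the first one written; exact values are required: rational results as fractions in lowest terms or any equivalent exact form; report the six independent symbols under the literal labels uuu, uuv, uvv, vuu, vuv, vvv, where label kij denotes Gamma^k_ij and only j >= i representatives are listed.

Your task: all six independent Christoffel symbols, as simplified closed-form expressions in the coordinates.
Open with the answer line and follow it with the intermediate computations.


Answer: Gamma_uuu = (1008*u^3*v^2 + 384*u^2*v + 208*u*v^2 - 672*v)/(208*u^2*v^2 - 1344*u*v + 8125), Gamma_uuv = 1972*u^2*v/(208*u^2*v^2 - 1344*u*v + 8125), Gamma_uvv = 3451*u/(208*u^2*v^2 - 1344*u*v + 8125), Gamma_vuu = (-576*u^4*v^3 - 2448*u^2*v - 384*u*v^2 + 4284*v)/(208*u^2*v^2 - 1344*u*v + 8125), Gamma_vuv = (-1008*u^3*v^2 - 384*u^2*v)/(208*u^2*v^2 - 1344*u*v + 8125), Gamma_vvv = (-1764*u^2*v - 672*u)/(208*u^2*v^2 - 1344*u*v + 8125)

E = 17/4 + u^2*v^2; F = 2/3 + (7/4)*u*v; G = 493/144
Gamma^k_ij = (1/2) g^{kl} (d_i g_jl + d_j g_il - d_l g_ij), with g^inv = (1/(EG-F^2)) [[G, -F], [-F, E]]
first partials: E_u = 2*u*v^2, E_v = 2*u^2*v, F_u = (7/4)*v, F_v = (7/4)*u, G_u = 0, G_v = 0
D = EG - F^2 = 8125/576 - (7/3)*u*v + (13/36)*u^2*v^2
expanded: Gamma^u_uu = (G E_u - 2F F_u + F E_v)/(2D), Gamma^u_uv = (G E_v - F G_u)/(2D), Gamma^u_vv = (2G F_v - G G_u - F G_v)/(2D), Gamma^v_uu = (2E F_u - E E_v - F E_u)/(2D), Gamma^v_uv = (E G_u - F E_v)/(2D), Gamma^v_vv = (E G_v - 2F F_v + F G_u)/(2D); substitute and cancel common factors


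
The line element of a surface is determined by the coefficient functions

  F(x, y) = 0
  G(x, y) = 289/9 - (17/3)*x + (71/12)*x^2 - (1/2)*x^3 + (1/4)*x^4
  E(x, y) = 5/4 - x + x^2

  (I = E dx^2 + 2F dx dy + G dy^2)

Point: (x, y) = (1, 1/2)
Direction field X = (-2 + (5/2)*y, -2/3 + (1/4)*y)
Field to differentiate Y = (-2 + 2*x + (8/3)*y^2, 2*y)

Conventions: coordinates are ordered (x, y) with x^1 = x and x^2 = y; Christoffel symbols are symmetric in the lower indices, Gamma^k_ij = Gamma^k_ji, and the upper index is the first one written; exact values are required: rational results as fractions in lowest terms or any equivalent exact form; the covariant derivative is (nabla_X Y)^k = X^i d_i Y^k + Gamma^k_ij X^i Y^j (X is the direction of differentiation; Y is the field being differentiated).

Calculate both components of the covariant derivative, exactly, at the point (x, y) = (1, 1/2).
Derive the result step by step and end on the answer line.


E = 5/4, F = 0, G = 289/9 at the point
E_x = 1, E_y = 0, F_x = 0, F_y = 0, G_x = 17/3, G_y = 0
EG - F^2 = 1445/36;  g^inv = (36/1445) * [[289/9, 0], [0, 5/4]]
first-kind symbols [ij,l] = (1/2)(d_i g_jl + d_j g_il - d_l g_ij): [xx,x] = E_x/2 = 1/2, [xx,y] = F_x - E_y/2 = 0, [xy,x] = E_y/2 = 0, [xy,y] = G_x/2 = 17/6, [yy,x] = F_y - G_x/2 = -17/6, [yy,y] = G_y/2 = 0
Gamma^x_ij = (G*[ij,x] - F*[ij,y])/(EG - F^2), Gamma^y_ij = (E*[ij,y] - F*[ij,x])/(EG - F^2)
Gamma_xxx = 2/5, Gamma_xxy = 0, Gamma_xyy = -34/15, Gamma_yxx = 0, Gamma_yxy = 3/34, Gamma_yyy = 0
X = (-3/4, -13/24), Y = (2/3, 1) at the point

Answer: (nabla_X Y)^x = -23/12, (nabla_X Y)^y = -241/204


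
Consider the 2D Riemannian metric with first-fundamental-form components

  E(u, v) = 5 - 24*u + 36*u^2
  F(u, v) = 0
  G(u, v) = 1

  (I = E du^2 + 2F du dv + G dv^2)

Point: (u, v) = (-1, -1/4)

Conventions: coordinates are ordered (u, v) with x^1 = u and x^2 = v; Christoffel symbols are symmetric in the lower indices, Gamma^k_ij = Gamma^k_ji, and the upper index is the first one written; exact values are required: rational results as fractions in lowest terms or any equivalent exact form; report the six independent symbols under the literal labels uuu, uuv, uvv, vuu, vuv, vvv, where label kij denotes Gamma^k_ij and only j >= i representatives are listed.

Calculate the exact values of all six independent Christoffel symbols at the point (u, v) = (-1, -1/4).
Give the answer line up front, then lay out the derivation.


Answer: Gamma_uuu = -48/65, Gamma_uuv = 0, Gamma_uvv = 0, Gamma_vuu = 0, Gamma_vuv = 0, Gamma_vvv = 0

E = 65, F = 0, G = 1 at the point
E_u = -96, E_v = 0, F_u = 0, F_v = 0, G_u = 0, G_v = 0
EG - F^2 = 65;  g^inv = (1/65) * [[1, 0], [0, 65]]
first-kind symbols [ij,l] = (1/2)(d_i g_jl + d_j g_il - d_l g_ij): [uu,u] = E_u/2 = -48, [uu,v] = F_u - E_v/2 = 0, [uv,u] = E_v/2 = 0, [uv,v] = G_u/2 = 0, [vv,u] = F_v - G_u/2 = 0, [vv,v] = G_v/2 = 0
Gamma^u_ij = (G*[ij,u] - F*[ij,v])/(EG - F^2), Gamma^v_ij = (E*[ij,v] - F*[ij,u])/(EG - F^2)


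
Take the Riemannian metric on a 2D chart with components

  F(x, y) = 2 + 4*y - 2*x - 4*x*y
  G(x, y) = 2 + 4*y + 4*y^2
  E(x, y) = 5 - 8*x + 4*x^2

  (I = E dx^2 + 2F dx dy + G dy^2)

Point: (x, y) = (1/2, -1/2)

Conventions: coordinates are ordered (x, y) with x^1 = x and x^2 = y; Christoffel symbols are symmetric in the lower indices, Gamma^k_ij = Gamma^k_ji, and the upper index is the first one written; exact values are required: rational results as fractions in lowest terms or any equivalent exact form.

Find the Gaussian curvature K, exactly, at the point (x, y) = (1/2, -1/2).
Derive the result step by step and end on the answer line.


E = 2, F = 0, G = 1, EG - F^2 = 2 at the point
E_x = -4, E_y = 0, F_x = 0, F_y = 2, G_x = 0, G_y = 0
E_yy = 0, F_xy = -4, G_xx = 0
By Brioschi, K is (det M1 - det M2) divided by (EG - F^2) squared.
M1 = [[-E_yy/2 + F_xy - G_xx/2, E_x/2, F_x - E_y/2], [F_y - G_x/2, E, F], [G_y/2, F, G]] = [[-4, -2, 0], [2, 2, 0], [0, 0, 1]]; det M1 = -4
M2 = [[0, E_y/2, G_x/2], [E_y/2, E, F], [G_x/2, F, G]] = [[0, 0, 0], [0, 2, 0], [0, 0, 1]]; det M2 = 0
det M1 - det M2 = -4; K = -4 / (2)^2 = -1

Answer: K = -1


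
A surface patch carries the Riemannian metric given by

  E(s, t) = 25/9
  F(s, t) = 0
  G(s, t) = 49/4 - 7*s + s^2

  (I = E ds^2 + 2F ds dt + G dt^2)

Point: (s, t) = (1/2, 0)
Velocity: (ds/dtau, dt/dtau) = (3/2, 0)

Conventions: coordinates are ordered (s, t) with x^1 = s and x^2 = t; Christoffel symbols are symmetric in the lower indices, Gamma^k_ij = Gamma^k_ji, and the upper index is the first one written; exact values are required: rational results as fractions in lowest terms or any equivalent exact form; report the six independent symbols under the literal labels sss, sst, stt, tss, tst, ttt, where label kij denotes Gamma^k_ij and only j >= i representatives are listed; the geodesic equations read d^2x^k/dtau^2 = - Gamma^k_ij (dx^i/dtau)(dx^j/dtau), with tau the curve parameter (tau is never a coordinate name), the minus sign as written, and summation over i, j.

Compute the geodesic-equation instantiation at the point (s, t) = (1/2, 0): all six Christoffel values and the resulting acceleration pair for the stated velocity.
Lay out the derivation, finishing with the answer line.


E = 25/9, F = 0, G = 9 at the point
E_s = 0, E_t = 0, F_s = 0, F_t = 0, G_s = -6, G_t = 0
EG - F^2 = 25;  g^inv = (1/25) * [[9, 0], [0, 25/9]]
first-kind symbols [ij,l] = (1/2)(d_i g_jl + d_j g_il - d_l g_ij): [ss,s] = E_s/2 = 0, [ss,t] = F_s - E_t/2 = 0, [st,s] = E_t/2 = 0, [st,t] = G_s/2 = -3, [tt,s] = F_t - G_s/2 = 3, [tt,t] = G_t/2 = 0
Gamma^s_ij = (G*[ij,s] - F*[ij,t])/(EG - F^2), Gamma^t_ij = (E*[ij,t] - F*[ij,s])/(EG - F^2)
Gamma_sss = 0, Gamma_sst = 0, Gamma_stt = 27/25, Gamma_tss = 0, Gamma_tst = -1/3, Gamma_ttt = 0
d^2s/dtau^2 = -(Gamma_sss*(3/2)^2 + 2*Gamma_sst*(3/2)*(0) + Gamma_stt*(0)^2) = 0
d^2t/dtau^2 = -(Gamma_tss*(3/2)^2 + 2*Gamma_tst*(3/2)*(0) + Gamma_ttt*(0)^2) = 0

Answer: Gamma_sss = 0, Gamma_sst = 0, Gamma_stt = 27/25, Gamma_tss = 0, Gamma_tst = -1/3, Gamma_ttt = 0; accelerations (d^2s/dtau^2, d^2t/dtau^2) = (0, 0)
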